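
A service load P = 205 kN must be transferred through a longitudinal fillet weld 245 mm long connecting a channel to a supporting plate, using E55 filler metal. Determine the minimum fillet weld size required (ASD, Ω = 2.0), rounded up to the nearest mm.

w = 8 mm

E55XX → F_EXX = 550 MPa.
Total weld length L = 245 mm.
Required throat t_e = P × Ω / (0.6 F_EXX × L) = 205 × 2.0 / (0.6 × 550 × 245 × 10⁻³) = 5.071 mm.
Required leg w = t_e / 0.707 = 7.173 mm → use 8 mm.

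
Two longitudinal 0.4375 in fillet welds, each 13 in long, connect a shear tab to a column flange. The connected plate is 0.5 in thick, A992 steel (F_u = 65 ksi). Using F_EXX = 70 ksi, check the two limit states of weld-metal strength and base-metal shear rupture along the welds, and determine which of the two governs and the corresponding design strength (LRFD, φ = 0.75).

t_e = 0.707 × 0.4375 = 0.3093 in; L = 26 in.
Weld metal: φR_n = 0.75 × 0.6 × 70 × 0.3093 × 26 = 253.3 kips.
Base metal (shear rupture): φR_n = 0.75 × 0.6 × 65 × 0.5 × 26 = 380.2 kips.
Governing: weld metal.

φR_n ≈ 253 kips (weld metal governs)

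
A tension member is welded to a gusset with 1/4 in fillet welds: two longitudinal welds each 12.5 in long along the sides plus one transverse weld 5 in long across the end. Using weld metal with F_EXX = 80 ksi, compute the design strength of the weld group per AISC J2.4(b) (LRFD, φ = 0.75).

φR_n ≈ 191 kips

t_e = 0.707 × 0.25 = 0.1767 in.
R_nwl = 0.6 × 80 × 0.1767 × 25 = 212.1 kips (longitudinal, 2 welds).
R_nwt = 0.6 × 80 × 0.1767 × 5 = 42.42 kips (transverse, base value).
(i) R_nwl + R_nwt = 254.5 kips; (ii) 0.85 R_nwl + 1.5 R_nwt = 243.9 kips.
R_n = max = 254.5 kips [governs: (i)]; φR_n = 190.9 kips.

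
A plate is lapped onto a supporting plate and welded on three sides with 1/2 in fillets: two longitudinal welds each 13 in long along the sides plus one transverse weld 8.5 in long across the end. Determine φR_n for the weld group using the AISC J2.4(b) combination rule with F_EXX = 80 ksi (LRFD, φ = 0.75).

t_e = 0.707 × 0.5 = 0.3535 in.
R_nwl = 0.6 × 80 × 0.3535 × 26 = 441.2 kip (longitudinal, 2 welds).
R_nwt = 0.6 × 80 × 0.3535 × 8.5 = 144.2 kip (transverse, base value).
(i) R_nwl + R_nwt = 585.4 kip; (ii) 0.85 R_nwl + 1.5 R_nwt = 591.3 kip.
R_n = max = 591.3 kip [governs: (ii)]; φR_n = 443.5 kip.

φR_n ≈ 444 kip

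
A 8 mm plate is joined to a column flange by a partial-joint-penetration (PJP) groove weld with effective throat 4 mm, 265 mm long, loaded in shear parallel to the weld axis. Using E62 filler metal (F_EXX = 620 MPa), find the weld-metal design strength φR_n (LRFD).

Effective throat (given) t_e = 4 mm.
A_we = 4 × 265 = 1060 mm².
F_nw = 0.6 F_EXX = 372 MPa.
φR_n = 0.75 × 372 × 1060 × 10⁻³ = 295.7 kN.

φR_n ≈ 296 kN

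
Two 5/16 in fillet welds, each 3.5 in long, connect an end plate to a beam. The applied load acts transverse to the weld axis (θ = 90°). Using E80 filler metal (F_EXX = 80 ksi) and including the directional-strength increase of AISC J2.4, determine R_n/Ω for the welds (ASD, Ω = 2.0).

R_n/Ω ≈ 55.7 kip

t_e = 0.707 × 0.3125 = 0.2209 in; A_we = 0.2209 × 7 = 1.547 in².
Directional factor: 1.0 + 0.5 sin^1.5(90°) = 1.5.
F_nw = 0.6 × 80 × 1.5 = 72 ksi.
R_n/Ω = (72 × 1.547) / 2.0 = 55.68 kip.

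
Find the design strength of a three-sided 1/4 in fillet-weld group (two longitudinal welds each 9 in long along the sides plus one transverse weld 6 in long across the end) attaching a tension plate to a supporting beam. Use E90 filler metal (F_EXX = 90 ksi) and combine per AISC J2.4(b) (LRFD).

t_e = 0.707 × 0.25 = 0.1767 in.
R_nwl = 0.6 × 90 × 0.1767 × 18 = 171.8 kips (longitudinal, 2 welds).
R_nwt = 0.6 × 90 × 0.1767 × 6 = 57.27 kips (transverse, base value).
(i) R_nwl + R_nwt = 229.1 kips; (ii) 0.85 R_nwl + 1.5 R_nwt = 231.9 kips.
R_n = max = 231.9 kips [governs: (ii)]; φR_n = 173.9 kips.

φR_n ≈ 174 kips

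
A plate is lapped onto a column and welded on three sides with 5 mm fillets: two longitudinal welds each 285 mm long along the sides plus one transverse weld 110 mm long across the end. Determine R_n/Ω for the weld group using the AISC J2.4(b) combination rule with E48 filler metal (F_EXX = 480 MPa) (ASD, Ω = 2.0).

t_e = 0.707 × 5 = 3.535 mm.
R_nwl = 0.6 × 480 × 3.535 × 570 × 10⁻³ = 580.3 kN (longitudinal, 2 welds).
R_nwt = 0.6 × 480 × 3.535 × 110 × 10⁻³ = 112 kN (transverse, base value).
(i) R_nwl + R_nwt = 692.3 kN; (ii) 0.85 R_nwl + 1.5 R_nwt = 661.2 kN.
R_n = max = 692.3 kN [governs: (i)]; R_n/Ω = 346.1 kN.

R_n/Ω ≈ 346 kN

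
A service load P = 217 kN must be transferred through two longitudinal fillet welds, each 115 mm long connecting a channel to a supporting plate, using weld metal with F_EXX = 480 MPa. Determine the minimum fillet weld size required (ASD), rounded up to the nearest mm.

Total weld length L = 230 mm.
Required throat t_e = P × Ω / (0.6 F_EXX × L) = 217 × 2.0 / (0.6 × 480 × 230 × 10⁻³) = 6.552 mm.
Required leg w = t_e / 0.707 = 9.267 mm → use 10 mm.

w = 10 mm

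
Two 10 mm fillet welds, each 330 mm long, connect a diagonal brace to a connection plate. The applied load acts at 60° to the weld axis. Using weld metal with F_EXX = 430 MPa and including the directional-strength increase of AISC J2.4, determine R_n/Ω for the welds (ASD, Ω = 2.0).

t_e = 0.707 × 10 = 7.07 mm; A_we = 7.07 × 660 = 4666 mm².
Directional factor: 1.0 + 0.5 sin^1.5(60°) = 1.403.
F_nw = 0.6 × 430 × 1.403 = 362 MPa.
R_n/Ω = (362 × 4666) / 2.0 × 10⁻³ = 844.5 kN.

R_n/Ω ≈ 844 kN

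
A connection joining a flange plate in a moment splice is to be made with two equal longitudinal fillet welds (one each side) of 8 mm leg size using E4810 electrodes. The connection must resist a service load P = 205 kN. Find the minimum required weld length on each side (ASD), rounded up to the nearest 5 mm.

L = 130 mm on each side

E48XX → F_EXX = 480 MPa.
Throat t_e = 0.707 × 8 = 5.656 mm.
r_n/Ω = (0.6 × 480 × 5.656) / 2.0 = 814.5 N/mm = 0.8145 kN/mm.
L_req = P / (r_n/Ω) = 205 / 0.8145 = 251.7 mm total.
Per side: 251.7 / 2 = 125.8 mm.
Round up → use L = 130 mm on each side.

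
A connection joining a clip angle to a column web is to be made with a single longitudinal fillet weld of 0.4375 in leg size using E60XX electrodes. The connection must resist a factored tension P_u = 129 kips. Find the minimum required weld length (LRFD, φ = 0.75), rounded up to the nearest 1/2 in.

E60XX → F_EXX = 60 ksi.
Throat t_e = 0.707 × 0.4375 = 0.3093 in.
φr_n = 0.75 × 0.6 × 60 × 0.3093 = 8.351 kips/in.
L_req = P_u / φr_n = 129 / 8.351 = 15.45 in total.
Round up → use L = 15.5 in.

L = 15.5 in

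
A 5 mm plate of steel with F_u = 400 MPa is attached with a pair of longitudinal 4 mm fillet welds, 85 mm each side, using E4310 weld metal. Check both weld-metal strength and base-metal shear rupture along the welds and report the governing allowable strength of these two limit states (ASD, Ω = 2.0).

R_n/Ω ≈ 62 kN (weld metal governs)

E43XX → F_EXX = 430 MPa.
t_e = 0.707 × 4 = 2.828 mm; L = 170 mm.
Weld metal: R_n/Ω = (1/2.0) × 0.6 × 430 × 2.828 × 170 × 10⁻³ = 62.02 kN.
Base metal (shear rupture): R_n/Ω = (1/2.0) × 0.6 × 400 × 5 × 170 × 10⁻³ = 102 kN.
Governing: weld metal.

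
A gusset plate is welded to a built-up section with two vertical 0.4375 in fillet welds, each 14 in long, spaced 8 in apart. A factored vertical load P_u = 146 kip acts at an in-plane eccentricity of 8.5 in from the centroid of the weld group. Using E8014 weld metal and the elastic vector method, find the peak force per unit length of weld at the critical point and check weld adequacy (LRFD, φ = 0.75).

E80XX → F_EXX = 80 ksi.
Total weld length L_w = 28 in. Treat welds as unit-width lines.
Polar moment about centroid: J = 2[d³/12 + d(b/2)²] = 2[14³/12 + 14×4²] = 905.3 in³.
Direct shear f_v = P/L_w = 146 / 28 = 5.214 kip/in (vertical).
Torsion M = P·e = 146 × 8.5 = 1241 kip·in.
Critical point at (x, y) = (4, 7) from centroid. f_tx = M·y/J = 9.595 kip/in; f_ty = M·x/J = 5.483 kip/in.
Resultant f_max = √[f_tx² + (f_v + f_ty)²] = √[9.595² + (5.214 + 5.483)²] = 14.37 kip/in.
Capacity per unit length: φr_n = 0.75 × 0.6 × 80 × (0.707 × 0.4375) = 11.14 kip/in.
14.37 > 11.14 → NOT adequate.

f_max ≈ 14.4 kip/in; NOT adequate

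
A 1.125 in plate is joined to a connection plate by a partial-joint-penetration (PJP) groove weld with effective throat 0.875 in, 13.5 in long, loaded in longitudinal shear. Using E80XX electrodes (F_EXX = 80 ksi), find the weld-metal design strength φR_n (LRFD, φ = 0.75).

Effective throat (given) t_e = 0.875 in.
A_we = 0.875 × 13.5 = 11.81 in².
F_nw = 0.6 F_EXX = 48 ksi.
φR_n = 0.75 × 48 × 11.81 = 425.2 kips.

φR_n ≈ 425 kips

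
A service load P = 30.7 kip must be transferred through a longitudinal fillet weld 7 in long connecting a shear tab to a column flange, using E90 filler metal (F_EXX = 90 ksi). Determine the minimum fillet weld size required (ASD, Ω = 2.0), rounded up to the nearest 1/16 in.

w = 1/4 in

Total weld length L = 7 in.
Required throat t_e = P × Ω / (0.6 F_EXX × L) = 30.7 × 2.0 / (0.6 × 90 × 7) = 0.1624 in.
Required leg w = t_e / 0.707 = 0.2298 in → use 1/4 in.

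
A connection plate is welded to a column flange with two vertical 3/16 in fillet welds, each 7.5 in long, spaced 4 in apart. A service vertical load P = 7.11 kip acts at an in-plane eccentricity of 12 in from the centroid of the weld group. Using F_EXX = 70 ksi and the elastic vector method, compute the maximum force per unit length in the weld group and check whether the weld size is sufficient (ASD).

f_max ≈ 3.03 kip/in; NOT adequate

Total weld length L_w = 15 in. Treat welds as unit-width lines.
Polar moment about centroid: J = 2[d³/12 + d(b/2)²] = 2[7.5³/12 + 7.5×2²] = 130.3 in³.
Direct shear f_v = P/L_w = 7.11 / 15 = 0.474 kip/in (vertical).
Torsion M = P·e = 7.11 × 12 = 85.32 kip·in.
Critical point at (x, y) = (2, 3.75) from centroid. f_tx = M·y/J = 2.455 kip/in; f_ty = M·x/J = 1.309 kip/in.
Resultant f_max = √[f_tx² + (f_v + f_ty)²] = √[2.455² + (0.474 + 1.309)²] = 3.035 kip/in.
Capacity per unit length: r_n/Ω = (1/2.0) × 0.6 × 70 × (0.707 × 0.1875) = 2.784 kip/in.
3.035 > 2.784 → NOT adequate.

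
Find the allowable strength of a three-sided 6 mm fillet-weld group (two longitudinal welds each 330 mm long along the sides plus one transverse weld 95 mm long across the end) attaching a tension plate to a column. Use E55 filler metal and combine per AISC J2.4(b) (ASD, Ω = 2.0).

E55XX → F_EXX = 550 MPa.
t_e = 0.707 × 6 = 4.242 mm.
R_nwl = 0.6 × 550 × 4.242 × 660 × 10⁻³ = 923.9 kN (longitudinal, 2 welds).
R_nwt = 0.6 × 550 × 4.242 × 95 × 10⁻³ = 133 kN (transverse, base value).
(i) R_nwl + R_nwt = 1057 kN; (ii) 0.85 R_nwl + 1.5 R_nwt = 984.8 kN.
R_n = max = 1057 kN [governs: (i)]; R_n/Ω = 528.4 kN.

R_n/Ω ≈ 528 kN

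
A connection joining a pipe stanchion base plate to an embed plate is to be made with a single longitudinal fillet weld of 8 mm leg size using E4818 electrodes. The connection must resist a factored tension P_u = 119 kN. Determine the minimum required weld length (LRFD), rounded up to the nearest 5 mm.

L = 100 mm

E48XX → F_EXX = 480 MPa.
Throat t_e = 0.707 × 8 = 5.656 mm.
φr_n = 0.75 × 0.6 × 480 × 5.656 × 10⁻³ = 1.222 kN/mm.
L_req = P_u / φr_n = 119 / 1.222 = 97.41 mm total.
Round up → use L = 100 mm.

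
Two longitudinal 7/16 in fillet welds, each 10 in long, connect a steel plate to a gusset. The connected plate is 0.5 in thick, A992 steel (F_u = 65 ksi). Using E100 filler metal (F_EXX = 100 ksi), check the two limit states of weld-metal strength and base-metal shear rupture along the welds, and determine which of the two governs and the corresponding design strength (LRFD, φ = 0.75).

φR_n ≈ 278 kips (weld metal governs)

t_e = 0.707 × 0.4375 = 0.3093 in; L = 20 in.
Weld metal: φR_n = 0.75 × 0.6 × 100 × 0.3093 × 20 = 278.4 kips.
Base metal (shear rupture): φR_n = 0.75 × 0.6 × 65 × 0.5 × 20 = 292.5 kips.
Governing: weld metal.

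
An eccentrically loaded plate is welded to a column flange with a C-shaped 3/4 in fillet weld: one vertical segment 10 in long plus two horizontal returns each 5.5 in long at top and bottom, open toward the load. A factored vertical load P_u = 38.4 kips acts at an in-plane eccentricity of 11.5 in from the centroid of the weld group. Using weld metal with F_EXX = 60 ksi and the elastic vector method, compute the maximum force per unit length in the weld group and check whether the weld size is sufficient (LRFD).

Total weld length L_w = 21 in. Treat welds as unit-width lines.
Centroid: x̄ = 2×5.5×2.75 / 21 = 1.44 in from the vertical weld.
Polar moment about centroid: J = I_x + I_y = [10³/12 + 2×5.5×5²] + [10×1.44² + 2(5.5³/12 + 5.5×1.31²)] = 425.7 in³.
Direct shear f_v = P/L_w = 38.4 / 21 = 1.829 kip/in (vertical).
Torsion M = P·e = 38.4 × 11.5 = 441.6 kip·in.
Critical point at (x, y) = (4.06, 5) from centroid. f_tx = M·y/J = 5.187 kip/in; f_ty = M·x/J = 4.211 kip/in.
Resultant f_max = √[f_tx² + (f_v + f_ty)²] = √[5.187² + (1.829 + 4.211)²] = 7.962 kip/in.
Capacity per unit length: φr_n = 0.75 × 0.6 × 60 × (0.707 × 0.75) = 14.32 kip/in.
7.962 ≤ 14.32 → adequate.

f_max ≈ 7.96 kip/in; adequate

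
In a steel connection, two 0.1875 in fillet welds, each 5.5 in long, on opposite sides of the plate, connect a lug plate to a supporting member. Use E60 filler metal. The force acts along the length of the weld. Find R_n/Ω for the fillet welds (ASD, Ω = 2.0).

R_n/Ω ≈ 26.2 kip

E60XX → F_EXX = 60 ksi.
Effective throat t_e = 0.707 × 0.1875 = 0.1326 in.
Total length L = 11 in; A_we = 0.1326 × 11 = 1.458 in².
F_nw = 0.6 F_EXX = 0.6 × 60 = 36 ksi.
R_n = 36 × 1.458 = 52.49 kip; R_n/Ω = 52.49/2.0 = 26.25 kip.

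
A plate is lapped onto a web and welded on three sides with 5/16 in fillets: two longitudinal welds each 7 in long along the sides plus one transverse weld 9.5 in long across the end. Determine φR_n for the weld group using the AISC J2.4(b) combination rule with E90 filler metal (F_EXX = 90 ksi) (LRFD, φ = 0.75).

φR_n ≈ 234 kips

t_e = 0.707 × 0.3125 = 0.2209 in.
R_nwl = 0.6 × 90 × 0.2209 × 14 = 167 kips (longitudinal, 2 welds).
R_nwt = 0.6 × 90 × 0.2209 × 9.5 = 113.3 kips (transverse, base value).
(i) R_nwl + R_nwt = 280.4 kips; (ii) 0.85 R_nwl + 1.5 R_nwt = 312 kips.
R_n = max = 312 kips [governs: (ii)]; φR_n = 234 kips.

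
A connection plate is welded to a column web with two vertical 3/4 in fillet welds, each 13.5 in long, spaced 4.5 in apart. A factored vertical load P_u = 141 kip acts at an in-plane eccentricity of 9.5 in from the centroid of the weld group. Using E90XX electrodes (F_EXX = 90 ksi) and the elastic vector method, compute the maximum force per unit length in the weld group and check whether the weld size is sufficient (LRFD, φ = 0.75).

f_max ≈ 19.7 kip/in; adequate

Total weld length L_w = 27 in. Treat welds as unit-width lines.
Polar moment about centroid: J = 2[d³/12 + d(b/2)²] = 2[13.5³/12 + 13.5×2.25²] = 546.8 in³.
Direct shear f_v = P/L_w = 141 / 27 = 5.222 kip/in (vertical).
Torsion M = P·e = 141 × 9.5 = 1339.5 kip·in.
Critical point at (x, y) = (2.25, 6.75) from centroid. f_tx = M·y/J = 16.54 kip/in; f_ty = M·x/J = 5.512 kip/in.
Resultant f_max = √[f_tx² + (f_v + f_ty)²] = √[16.54² + (5.222 + 5.512)²] = 19.72 kip/in.
Capacity per unit length: φr_n = 0.75 × 0.6 × 90 × (0.707 × 0.75) = 21.48 kip/in.
19.72 ≤ 21.48 → adequate.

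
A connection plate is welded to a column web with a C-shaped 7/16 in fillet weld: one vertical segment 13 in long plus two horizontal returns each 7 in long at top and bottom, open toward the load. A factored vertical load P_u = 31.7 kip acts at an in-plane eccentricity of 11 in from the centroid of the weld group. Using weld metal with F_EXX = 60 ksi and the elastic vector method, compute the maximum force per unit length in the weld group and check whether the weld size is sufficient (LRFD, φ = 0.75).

Total weld length L_w = 27 in. Treat welds as unit-width lines.
Centroid: x̄ = 2×7×3.5 / 27 = 1.815 in from the vertical weld.
Polar moment about centroid: J = I_x + I_y = [13³/12 + 2×7×6.5²] + [13×1.815² + 2(7³/12 + 7×1.685²)] = 914.3 in³.
Direct shear f_v = P/L_w = 31.7 / 27 = 1.174 kip/in (vertical).
Torsion M = P·e = 31.7 × 11 = 348.7 kip·in.
Critical point at (x, y) = (5.185, 6.5) from centroid. f_tx = M·y/J = 2.479 kip/in; f_ty = M·x/J = 1.977 kip/in.
Resultant f_max = √[f_tx² + (f_v + f_ty)²] = √[2.479² + (1.174 + 1.977)²] = 4.01 kip/in.
Capacity per unit length: φr_n = 0.75 × 0.6 × 60 × (0.707 × 0.4375) = 8.351 kip/in.
4.01 ≤ 8.351 → adequate.

f_max ≈ 4.01 kip/in; adequate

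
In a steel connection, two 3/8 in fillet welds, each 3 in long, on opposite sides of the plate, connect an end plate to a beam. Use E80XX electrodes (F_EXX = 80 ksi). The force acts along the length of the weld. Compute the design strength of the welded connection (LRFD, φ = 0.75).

φR_n ≈ 57.3 kip

Effective throat t_e = 0.707 × 0.375 = 0.2651 in.
Total length L = 6 in; A_we = 0.2651 × 6 = 1.591 in².
F_nw = 0.6 F_EXX = 0.6 × 80 = 48 ksi.
φR_n = 0.75 × 48 × 1.591 = 57.27 kip.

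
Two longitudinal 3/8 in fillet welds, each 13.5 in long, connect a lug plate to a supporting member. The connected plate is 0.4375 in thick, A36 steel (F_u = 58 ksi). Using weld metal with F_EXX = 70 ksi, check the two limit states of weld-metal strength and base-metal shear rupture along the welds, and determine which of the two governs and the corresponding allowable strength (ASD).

R_n/Ω ≈ 150 kip (weld metal governs)

t_e = 0.707 × 0.375 = 0.2651 in; L = 27 in.
Weld metal: R_n/Ω = (1/2.0) × 0.6 × 70 × 0.2651 × 27 = 150.3 kip.
Base metal (shear rupture): R_n/Ω = (1/2.0) × 0.6 × 58 × 0.4375 × 27 = 205.5 kip.
Governing: weld metal.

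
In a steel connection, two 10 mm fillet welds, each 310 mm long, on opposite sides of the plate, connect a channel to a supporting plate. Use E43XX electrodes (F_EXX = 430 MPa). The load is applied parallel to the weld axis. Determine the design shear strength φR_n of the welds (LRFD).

φR_n ≈ 848 kN

Effective throat t_e = 0.707 × 10 = 7.07 mm.
Total length L = 620 mm; A_we = 7.07 × 620 = 4383 mm².
F_nw = 0.6 F_EXX = 0.6 × 430 = 258 MPa.
φR_n = 0.75 × 258 × 4383 × 10⁻³ = 848.2 kN.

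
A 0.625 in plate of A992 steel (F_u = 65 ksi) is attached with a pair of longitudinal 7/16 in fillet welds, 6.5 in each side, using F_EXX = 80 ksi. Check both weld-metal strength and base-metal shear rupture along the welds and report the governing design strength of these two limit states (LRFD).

t_e = 0.707 × 0.4375 = 0.3093 in; L = 13 in.
Weld metal: φR_n = 0.75 × 0.6 × 80 × 0.3093 × 13 = 144.8 kips.
Base metal (shear rupture): φR_n = 0.75 × 0.6 × 65 × 0.625 × 13 = 237.7 kips.
Governing: weld metal.

φR_n ≈ 145 kips (weld metal governs)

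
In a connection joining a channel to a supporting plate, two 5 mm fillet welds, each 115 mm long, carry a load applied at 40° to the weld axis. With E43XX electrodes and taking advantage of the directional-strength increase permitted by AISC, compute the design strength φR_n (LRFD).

E43XX → F_EXX = 430 MPa.
t_e = 0.707 × 5 = 3.535 mm; A_we = 3.535 × 230 = 813 mm².
Directional factor: 1.0 + 0.5 sin^1.5(40°) = 1.258.
F_nw = 0.6 × 430 × 1.258 = 324.5 MPa.
φR_n = 0.75 × 324.5 × 813 × 10⁻³ = 197.9 kN.

φR_n ≈ 198 kN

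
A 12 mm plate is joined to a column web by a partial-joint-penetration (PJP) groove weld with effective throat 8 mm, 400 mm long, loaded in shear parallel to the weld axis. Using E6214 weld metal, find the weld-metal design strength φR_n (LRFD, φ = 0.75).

E62XX → F_EXX = 620 MPa.
Effective throat (given) t_e = 8 mm.
A_we = 8 × 400 = 3200 mm².
F_nw = 0.6 F_EXX = 372 MPa.
φR_n = 0.75 × 372 × 3200 × 10⁻³ = 892.8 kN.

φR_n ≈ 893 kN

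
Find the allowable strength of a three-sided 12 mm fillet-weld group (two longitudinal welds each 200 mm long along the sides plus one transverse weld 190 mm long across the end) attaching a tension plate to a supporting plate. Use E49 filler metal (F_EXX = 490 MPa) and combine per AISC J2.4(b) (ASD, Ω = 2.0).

R_n/Ω ≈ 779 kN

t_e = 0.707 × 12 = 8.484 mm.
R_nwl = 0.6 × 490 × 8.484 × 400 × 10⁻³ = 997.7 kN (longitudinal, 2 welds).
R_nwt = 0.6 × 490 × 8.484 × 190 × 10⁻³ = 473.9 kN (transverse, base value).
(i) R_nwl + R_nwt = 1472 kN; (ii) 0.85 R_nwl + 1.5 R_nwt = 1559 kN.
R_n = max = 1559 kN [governs: (ii)]; R_n/Ω = 779.5 kN.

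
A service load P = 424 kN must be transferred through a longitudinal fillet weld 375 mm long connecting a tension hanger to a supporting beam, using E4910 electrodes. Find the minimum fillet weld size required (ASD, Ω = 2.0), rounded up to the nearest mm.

w = 11 mm

E49XX → F_EXX = 490 MPa.
Total weld length L = 375 mm.
Required throat t_e = P × Ω / (0.6 F_EXX × L) = 424 × 2.0 / (0.6 × 490 × 375 × 10⁻³) = 7.692 mm.
Required leg w = t_e / 0.707 = 10.88 mm → use 11 mm.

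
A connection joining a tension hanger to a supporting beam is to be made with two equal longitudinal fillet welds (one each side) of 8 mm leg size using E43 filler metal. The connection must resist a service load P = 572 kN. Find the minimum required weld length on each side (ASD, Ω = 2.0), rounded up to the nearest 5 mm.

L = 395 mm on each side

E43XX → F_EXX = 430 MPa.
Throat t_e = 0.707 × 8 = 5.656 mm.
r_n/Ω = (0.6 × 430 × 5.656) / 2.0 = 729.6 N/mm = 0.7296 kN/mm.
L_req = P / (r_n/Ω) = 572 / 0.7296 = 784 mm total.
Per side: 784 / 2 = 392 mm.
Round up → use L = 395 mm on each side.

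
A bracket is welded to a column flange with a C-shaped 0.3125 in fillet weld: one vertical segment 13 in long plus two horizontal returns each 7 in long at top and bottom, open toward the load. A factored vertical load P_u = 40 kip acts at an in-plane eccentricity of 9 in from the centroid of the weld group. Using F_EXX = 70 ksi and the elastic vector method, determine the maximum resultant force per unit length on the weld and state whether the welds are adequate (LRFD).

f_max ≈ 4.35 kip/in; adequate

Total weld length L_w = 27 in. Treat welds as unit-width lines.
Centroid: x̄ = 2×7×3.5 / 27 = 1.815 in from the vertical weld.
Polar moment about centroid: J = I_x + I_y = [13³/12 + 2×7×6.5²] + [13×1.815² + 2(7³/12 + 7×1.685²)] = 914.3 in³.
Direct shear f_v = P/L_w = 40 / 27 = 1.481 kip/in (vertical).
Torsion M = P·e = 40 × 9 = 360 kip·in.
Critical point at (x, y) = (5.185, 6.5) from centroid. f_tx = M·y/J = 2.559 kip/in; f_ty = M·x/J = 2.042 kip/in.
Resultant f_max = √[f_tx² + (f_v + f_ty)²] = √[2.559² + (1.481 + 2.042)²] = 4.355 kip/in.
Capacity per unit length: φr_n = 0.75 × 0.6 × 70 × (0.707 × 0.3125) = 6.96 kip/in.
4.355 ≤ 6.96 → adequate.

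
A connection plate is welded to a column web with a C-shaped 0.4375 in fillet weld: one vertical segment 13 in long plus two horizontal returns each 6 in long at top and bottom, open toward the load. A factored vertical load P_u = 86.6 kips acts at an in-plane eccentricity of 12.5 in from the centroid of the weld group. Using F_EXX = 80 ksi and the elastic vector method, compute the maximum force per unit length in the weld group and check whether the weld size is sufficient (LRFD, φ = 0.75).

f_max ≈ 13.3 kip/in; NOT adequate

Total weld length L_w = 25 in. Treat welds as unit-width lines.
Centroid: x̄ = 2×6×3 / 25 = 1.44 in from the vertical weld.
Polar moment about centroid: J = I_x + I_y = [13³/12 + 2×6×6.5²] + [13×1.44² + 2(6³/12 + 6×1.56²)] = 782.2 in³.
Direct shear f_v = P/L_w = 86.6 / 25 = 3.464 kip/in (vertical).
Torsion M = P·e = 86.6 × 12.5 = 1082.5 kip·in.
Critical point at (x, y) = (4.56, 6.5) from centroid. f_tx = M·y/J = 8.995 kip/in; f_ty = M·x/J = 6.31 kip/in.
Resultant f_max = √[f_tx² + (f_v + f_ty)²] = √[8.995² + (3.464 + 6.31)²] = 13.28 kip/in.
Capacity per unit length: φr_n = 0.75 × 0.6 × 80 × (0.707 × 0.4375) = 11.14 kip/in.
13.28 > 11.14 → NOT adequate.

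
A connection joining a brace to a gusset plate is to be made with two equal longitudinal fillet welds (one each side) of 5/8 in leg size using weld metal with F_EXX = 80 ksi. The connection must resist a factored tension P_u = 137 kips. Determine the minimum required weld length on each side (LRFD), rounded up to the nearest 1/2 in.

L = 4.5 in on each side

Throat t_e = 0.707 × 0.625 = 0.4419 in.
φr_n = 0.75 × 0.6 × 80 × 0.4419 = 15.91 kips/in.
L_req = P_u / φr_n = 137 / 15.91 = 8.612 in total.
Per side: 8.612 / 2 = 4.306 in.
Round up → use L = 4.5 in on each side.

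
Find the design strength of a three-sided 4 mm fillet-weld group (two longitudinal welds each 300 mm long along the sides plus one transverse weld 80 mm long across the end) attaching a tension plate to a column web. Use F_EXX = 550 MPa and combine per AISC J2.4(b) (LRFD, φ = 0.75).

φR_n ≈ 476 kN

t_e = 0.707 × 4 = 2.828 mm.
R_nwl = 0.6 × 550 × 2.828 × 600 × 10⁻³ = 559.9 kN (longitudinal, 2 welds).
R_nwt = 0.6 × 550 × 2.828 × 80 × 10⁻³ = 74.66 kN (transverse, base value).
(i) R_nwl + R_nwt = 634.6 kN; (ii) 0.85 R_nwl + 1.5 R_nwt = 587.9 kN.
R_n = max = 634.6 kN [governs: (i)]; φR_n = 476 kN.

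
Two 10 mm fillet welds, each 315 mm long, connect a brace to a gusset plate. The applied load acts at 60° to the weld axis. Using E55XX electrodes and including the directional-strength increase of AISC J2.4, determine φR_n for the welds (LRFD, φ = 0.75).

E55XX → F_EXX = 550 MPa.
t_e = 0.707 × 10 = 7.07 mm; A_we = 7.07 × 630 = 4454 mm².
Directional factor: 1.0 + 0.5 sin^1.5(60°) = 1.403.
F_nw = 0.6 × 550 × 1.403 = 463 MPa.
φR_n = 0.75 × 463 × 4454 × 10⁻³ = 1547 kN.

φR_n ≈ 1550 kN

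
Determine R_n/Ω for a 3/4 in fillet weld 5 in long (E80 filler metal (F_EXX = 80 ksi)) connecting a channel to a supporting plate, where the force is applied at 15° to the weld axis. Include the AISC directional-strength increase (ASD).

R_n/Ω ≈ 67.8 kip

t_e = 0.707 × 0.75 = 0.5302 in; A_we = 0.5302 × 5 = 2.651 in².
Directional factor: 1.0 + 0.5 sin^1.5(15°) = 1.066.
F_nw = 0.6 × 80 × 1.066 = 51.16 ksi.
R_n/Ω = (51.16 × 2.651) / 2.0 = 67.82 kip.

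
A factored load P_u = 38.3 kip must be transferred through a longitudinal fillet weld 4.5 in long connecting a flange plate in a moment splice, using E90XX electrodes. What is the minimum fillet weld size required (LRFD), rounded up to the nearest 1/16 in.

E90XX → F_EXX = 90 ksi.
Total weld length L = 4.5 in.
Required throat t_e = P_u / (φ × 0.6 F_EXX × L) = 38.3 / (0.75 × 0.6 × 90 × 4.5) = 0.2102 in.
Required leg w = t_e / 0.707 = 0.2972 in → use 5/16 in.

w = 5/16 in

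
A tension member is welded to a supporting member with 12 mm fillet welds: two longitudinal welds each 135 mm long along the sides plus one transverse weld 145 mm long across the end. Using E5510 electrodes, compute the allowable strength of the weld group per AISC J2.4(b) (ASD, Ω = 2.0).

R_n/Ω ≈ 626 kN

E55XX → F_EXX = 550 MPa.
t_e = 0.707 × 12 = 8.484 mm.
R_nwl = 0.6 × 550 × 8.484 × 270 × 10⁻³ = 755.9 kN (longitudinal, 2 welds).
R_nwt = 0.6 × 550 × 8.484 × 145 × 10⁻³ = 406 kN (transverse, base value).
(i) R_nwl + R_nwt = 1162 kN; (ii) 0.85 R_nwl + 1.5 R_nwt = 1251 kN.
R_n = max = 1251 kN [governs: (ii)]; R_n/Ω = 625.7 kN.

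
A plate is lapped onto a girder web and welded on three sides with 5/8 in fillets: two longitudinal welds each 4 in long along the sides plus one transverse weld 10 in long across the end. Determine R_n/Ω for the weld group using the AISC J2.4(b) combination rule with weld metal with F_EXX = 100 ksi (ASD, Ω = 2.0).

t_e = 0.707 × 0.625 = 0.4419 in.
R_nwl = 0.6 × 100 × 0.4419 × 8 = 212.1 kip (longitudinal, 2 welds).
R_nwt = 0.6 × 100 × 0.4419 × 10 = 265.1 kip (transverse, base value).
(i) R_nwl + R_nwt = 477.2 kip; (ii) 0.85 R_nwl + 1.5 R_nwt = 578 kip.
R_n = max = 578 kip [governs: (ii)]; R_n/Ω = 289 kip.

R_n/Ω ≈ 289 kip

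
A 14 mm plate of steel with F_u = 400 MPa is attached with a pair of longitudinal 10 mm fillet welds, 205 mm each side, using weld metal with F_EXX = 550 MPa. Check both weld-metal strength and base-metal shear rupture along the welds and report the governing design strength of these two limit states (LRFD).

φR_n ≈ 717 kN (weld metal governs)

t_e = 0.707 × 10 = 7.07 mm; L = 410 mm.
Weld metal: φR_n = 0.75 × 0.6 × 550 × 7.07 × 410 × 10⁻³ = 717.4 kN.
Base metal (shear rupture): φR_n = 0.75 × 0.6 × 400 × 14 × 410 × 10⁻³ = 1033 kN.
Governing: weld metal.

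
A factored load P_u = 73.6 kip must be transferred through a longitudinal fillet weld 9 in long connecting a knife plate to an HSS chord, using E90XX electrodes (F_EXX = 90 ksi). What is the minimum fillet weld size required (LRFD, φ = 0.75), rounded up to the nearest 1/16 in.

w = 5/16 in

Total weld length L = 9 in.
Required throat t_e = P_u / (φ × 0.6 F_EXX × L) = 73.6 / (0.75 × 0.6 × 90 × 9) = 0.2019 in.
Required leg w = t_e / 0.707 = 0.2856 in → use 5/16 in.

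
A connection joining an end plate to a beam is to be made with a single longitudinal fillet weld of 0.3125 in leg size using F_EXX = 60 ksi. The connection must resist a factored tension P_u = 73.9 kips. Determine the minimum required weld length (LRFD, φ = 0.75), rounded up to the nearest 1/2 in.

Throat t_e = 0.707 × 0.3125 = 0.2209 in.
φr_n = 0.75 × 0.6 × 60 × 0.2209 = 5.965 kips/in.
L_req = P_u / φr_n = 73.9 / 5.965 = 12.39 in total.
Round up → use L = 12.5 in.

L = 12.5 in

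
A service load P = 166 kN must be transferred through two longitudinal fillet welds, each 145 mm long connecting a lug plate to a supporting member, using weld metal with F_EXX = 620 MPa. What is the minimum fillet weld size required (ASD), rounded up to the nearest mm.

Total weld length L = 290 mm.
Required throat t_e = P × Ω / (0.6 F_EXX × L) = 166 × 2.0 / (0.6 × 620 × 290 × 10⁻³) = 3.077 mm.
Required leg w = t_e / 0.707 = 4.353 mm → use 5 mm.

w = 5 mm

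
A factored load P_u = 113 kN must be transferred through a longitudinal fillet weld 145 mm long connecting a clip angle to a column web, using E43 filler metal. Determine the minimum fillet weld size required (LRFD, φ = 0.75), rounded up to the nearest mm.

w = 6 mm

E43XX → F_EXX = 430 MPa.
Total weld length L = 145 mm.
Required throat t_e = P_u / (φ × 0.6 F_EXX × L) = 113 / (0.75 × 0.6 × 430 × 145 × 10⁻³) = 4.027 mm.
Required leg w = t_e / 0.707 = 5.697 mm → use 6 mm.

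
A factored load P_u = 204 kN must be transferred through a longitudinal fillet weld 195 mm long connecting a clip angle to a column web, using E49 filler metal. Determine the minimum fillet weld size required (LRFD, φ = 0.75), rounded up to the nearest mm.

w = 7 mm

E49XX → F_EXX = 490 MPa.
Total weld length L = 195 mm.
Required throat t_e = P_u / (φ × 0.6 F_EXX × L) = 204 / (0.75 × 0.6 × 490 × 195 × 10⁻³) = 4.744 mm.
Required leg w = t_e / 0.707 = 6.711 mm → use 7 mm.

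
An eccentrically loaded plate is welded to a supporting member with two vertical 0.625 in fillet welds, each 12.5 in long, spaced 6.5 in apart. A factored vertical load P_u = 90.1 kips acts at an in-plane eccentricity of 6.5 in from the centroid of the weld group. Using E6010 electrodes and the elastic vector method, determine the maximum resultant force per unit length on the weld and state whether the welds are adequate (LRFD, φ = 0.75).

f_max ≈ 9.23 kip/in; adequate

E60XX → F_EXX = 60 ksi.
Total weld length L_w = 25 in. Treat welds as unit-width lines.
Polar moment about centroid: J = 2[d³/12 + d(b/2)²] = 2[12.5³/12 + 12.5×3.25²] = 589.6 in³.
Direct shear f_v = P/L_w = 90.1 / 25 = 3.604 kip/in (vertical).
Torsion M = P·e = 90.1 × 6.5 = 585.65 kip·in.
Critical point at (x, y) = (3.25, 6.25) from centroid. f_tx = M·y/J = 6.208 kip/in; f_ty = M·x/J = 3.228 kip/in.
Resultant f_max = √[f_tx² + (f_v + f_ty)²] = √[6.208² + (3.604 + 3.228)²] = 9.232 kip/in.
Capacity per unit length: φr_n = 0.75 × 0.6 × 60 × (0.707 × 0.625) = 11.93 kip/in.
9.232 ≤ 11.93 → adequate.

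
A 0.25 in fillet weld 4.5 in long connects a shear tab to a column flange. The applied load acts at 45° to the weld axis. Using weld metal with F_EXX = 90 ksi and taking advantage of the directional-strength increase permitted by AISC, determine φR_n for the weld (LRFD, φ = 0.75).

t_e = 0.707 × 0.25 = 0.1767 in; A_we = 0.1767 × 4.5 = 0.7954 in².
Directional factor: 1.0 + 0.5 sin^1.5(45°) = 1.297.
F_nw = 0.6 × 90 × 1.297 = 70.05 ksi.
φR_n = 0.75 × 70.05 × 0.7954 = 41.79 kip.

φR_n ≈ 41.8 kip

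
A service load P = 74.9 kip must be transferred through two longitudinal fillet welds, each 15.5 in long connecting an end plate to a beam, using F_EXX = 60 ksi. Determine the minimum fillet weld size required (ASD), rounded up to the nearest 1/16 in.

w = 1/4 in

Total weld length L = 31 in.
Required throat t_e = P × Ω / (0.6 F_EXX × L) = 74.9 × 2.0 / (0.6 × 60 × 31) = 0.1342 in.
Required leg w = t_e / 0.707 = 0.1899 in → use 1/4 in.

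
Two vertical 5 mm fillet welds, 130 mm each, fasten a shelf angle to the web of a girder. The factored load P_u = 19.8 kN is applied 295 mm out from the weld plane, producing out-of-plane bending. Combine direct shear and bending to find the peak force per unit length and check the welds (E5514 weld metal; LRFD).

E55XX → F_EXX = 550 MPa.
L_w = 2 × 130 = 260 mm; section modulus (unit throat) S = 2 × L²/6 = 5633 mm².
Direct shear f_v = P/L_w = 19.8×10³/260 = 76.15 N/mm.
Moment M = P × e = 19.8×10³ × 295 = 5841000 N·mm; bending f_b = M/S = 1037 N/mm.
f_max = √(f_v² + f_b²) = √(76.15² + 1037²) = 1040 N/mm.
φr_n = 0.75 × 0.6 × 550 × (0.707 × 5) = 874.9 N/mm → NOT adequate.

f_max ≈ 1040 N/mm; NOT adequate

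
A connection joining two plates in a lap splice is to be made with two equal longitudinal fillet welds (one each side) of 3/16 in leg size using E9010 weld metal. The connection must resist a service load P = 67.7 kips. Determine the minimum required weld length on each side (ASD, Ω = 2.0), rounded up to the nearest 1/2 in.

L = 9.5 in on each side

E90XX → F_EXX = 90 ksi.
Throat t_e = 0.707 × 0.1875 = 0.1326 in.
r_n/Ω = (0.6 × 90 × 0.1326) / 2.0 = 3.579 kip/in.
L_req = P / (r_n/Ω) = 67.7 / 3.579 = 18.91 in total.
Per side: 18.91 / 2 = 9.457 in.
Round up → use L = 9.5 in on each side.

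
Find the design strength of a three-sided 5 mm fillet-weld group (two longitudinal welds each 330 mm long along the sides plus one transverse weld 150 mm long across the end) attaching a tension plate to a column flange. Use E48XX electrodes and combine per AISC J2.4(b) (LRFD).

φR_n ≈ 618 kN

E48XX → F_EXX = 480 MPa.
t_e = 0.707 × 5 = 3.535 mm.
R_nwl = 0.6 × 480 × 3.535 × 660 × 10⁻³ = 671.9 kN (longitudinal, 2 welds).
R_nwt = 0.6 × 480 × 3.535 × 150 × 10⁻³ = 152.7 kN (transverse, base value).
(i) R_nwl + R_nwt = 824.6 kN; (ii) 0.85 R_nwl + 1.5 R_nwt = 800.2 kN.
R_n = max = 824.6 kN [governs: (i)]; φR_n = 618.5 kN.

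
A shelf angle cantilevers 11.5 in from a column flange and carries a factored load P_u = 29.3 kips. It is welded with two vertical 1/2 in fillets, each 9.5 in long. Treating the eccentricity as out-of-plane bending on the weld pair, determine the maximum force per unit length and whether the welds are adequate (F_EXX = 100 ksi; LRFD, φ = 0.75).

L_w = 2 × 9.5 = 19 in; section modulus (unit throat) S = 2 × L²/6 = 30.08 in².
Direct shear f_v = P/L_w = 29.3/19 = 1.542 kip/in.
Moment M = P × e = 29.3 × 11.5 = 336.95 kip·in; bending f_b = M/S = 11.2 kip/in.
f_max = √(f_v² + f_b²) = √(1.542² + 11.2²) = 11.31 kip/in.
φr_n = 0.75 × 0.6 × 100 × (0.707 × 0.5) = 15.91 kip/in → adequate.

f_max ≈ 11.3 kip/in; adequate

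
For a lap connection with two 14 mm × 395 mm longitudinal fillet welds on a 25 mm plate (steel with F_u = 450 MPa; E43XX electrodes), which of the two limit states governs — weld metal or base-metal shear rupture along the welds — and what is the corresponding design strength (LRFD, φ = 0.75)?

φR_n ≈ 1510 kN (weld metal governs)

E43XX → F_EXX = 430 MPa.
t_e = 0.707 × 14 = 9.898 mm; L = 790 mm.
Weld metal: φR_n = 0.75 × 0.6 × 430 × 9.898 × 790 × 10⁻³ = 1513 kN.
Base metal (shear rupture): φR_n = 0.75 × 0.6 × 450 × 25 × 790 × 10⁻³ = 3999 kN.
Governing: weld metal.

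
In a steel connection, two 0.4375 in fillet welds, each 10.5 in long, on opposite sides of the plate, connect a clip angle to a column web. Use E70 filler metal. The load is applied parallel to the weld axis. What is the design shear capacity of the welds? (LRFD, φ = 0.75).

E70XX → F_EXX = 70 ksi.
Effective throat t_e = 0.707 × 0.4375 = 0.3093 in.
Total length L = 21 in; A_we = 0.3093 × 21 = 6.496 in².
F_nw = 0.6 F_EXX = 0.6 × 70 = 42 ksi.
φR_n = 0.75 × 42 × 6.496 = 204.6 kips.

φR_n ≈ 205 kips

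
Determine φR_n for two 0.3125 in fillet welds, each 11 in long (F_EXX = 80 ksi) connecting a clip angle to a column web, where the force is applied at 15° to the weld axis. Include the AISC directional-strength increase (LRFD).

φR_n ≈ 187 kips

t_e = 0.707 × 0.3125 = 0.2209 in; A_we = 0.2209 × 22 = 4.861 in².
Directional factor: 1.0 + 0.5 sin^1.5(15°) = 1.066.
F_nw = 0.6 × 80 × 1.066 = 51.16 ksi.
φR_n = 0.75 × 51.16 × 4.861 = 186.5 kips.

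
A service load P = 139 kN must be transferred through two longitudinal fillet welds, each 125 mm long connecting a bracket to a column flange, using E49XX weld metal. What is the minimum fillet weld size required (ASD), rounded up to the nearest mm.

E49XX → F_EXX = 490 MPa.
Total weld length L = 250 mm.
Required throat t_e = P × Ω / (0.6 F_EXX × L) = 139 × 2.0 / (0.6 × 490 × 250 × 10⁻³) = 3.782 mm.
Required leg w = t_e / 0.707 = 5.35 mm → use 6 mm.

w = 6 mm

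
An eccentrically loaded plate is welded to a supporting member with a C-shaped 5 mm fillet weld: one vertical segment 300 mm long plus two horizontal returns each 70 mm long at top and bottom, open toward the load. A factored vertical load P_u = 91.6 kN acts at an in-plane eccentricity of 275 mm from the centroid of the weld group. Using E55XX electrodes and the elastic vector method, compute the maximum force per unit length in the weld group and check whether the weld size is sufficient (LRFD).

f_max ≈ 827 N/mm; adequate

E55XX → F_EXX = 550 MPa.
Total weld length L_w = 440 mm. Treat welds as unit-width lines.
Centroid: x̄ = 2×70×35 / 440 = 11.14 mm from the vertical weld.
Polar moment about centroid: J = I_x + I_y = [300³/12 + 2×70×150²] + [300×11.14² + 2(70³/12 + 70×23.86²)] = 5574000 mm³.
Direct shear f_v = P/L_w = 91.6×10³ / 440 = 208.2 N/mm (vertical).
Torsion M = P·e = 91.6×10³ × 275 = 25190000 N·mm.
Critical point at (x, y) = (58.86, 150) from centroid. f_tx = M·y/J = 677.9 N/mm; f_ty = M·x/J = 266 N/mm.
Resultant f_max = √[f_tx² + (f_v + f_ty)²] = √[677.9² + (208.2 + 266)²] = 827.3 N/mm.
Capacity per unit length: φr_n = 0.75 × 0.6 × 550 × (0.707 × 5) = 874.9 N/mm.
827.3 ≤ 874.9 → adequate.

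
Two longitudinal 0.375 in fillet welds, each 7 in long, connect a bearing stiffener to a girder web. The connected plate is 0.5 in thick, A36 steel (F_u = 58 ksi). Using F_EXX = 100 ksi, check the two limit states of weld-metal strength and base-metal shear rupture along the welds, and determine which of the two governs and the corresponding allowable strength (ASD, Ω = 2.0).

R_n/Ω ≈ 111 kips (weld metal governs)

t_e = 0.707 × 0.375 = 0.2651 in; L = 14 in.
Weld metal: R_n/Ω = (1/2.0) × 0.6 × 100 × 0.2651 × 14 = 111.4 kips.
Base metal (shear rupture): R_n/Ω = (1/2.0) × 0.6 × 58 × 0.5 × 14 = 121.8 kips.
Governing: weld metal.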